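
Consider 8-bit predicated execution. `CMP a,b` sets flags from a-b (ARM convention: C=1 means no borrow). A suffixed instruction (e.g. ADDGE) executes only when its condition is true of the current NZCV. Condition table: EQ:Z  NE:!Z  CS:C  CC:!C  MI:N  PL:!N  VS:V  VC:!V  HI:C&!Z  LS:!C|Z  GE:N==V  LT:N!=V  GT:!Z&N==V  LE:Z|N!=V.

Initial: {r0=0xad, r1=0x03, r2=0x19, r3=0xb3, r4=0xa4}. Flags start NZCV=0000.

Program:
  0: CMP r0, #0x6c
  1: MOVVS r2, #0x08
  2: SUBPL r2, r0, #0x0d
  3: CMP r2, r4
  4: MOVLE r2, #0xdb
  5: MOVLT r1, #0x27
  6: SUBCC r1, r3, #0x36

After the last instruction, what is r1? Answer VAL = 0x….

VAL = 0x7d

0: ✓ CMP  NZCV=0011
1: ✓ MOVVS  r2←0x08
2: ✓ SUBPL  r2←0xa0
3: ✓ CMP  NZCV=1000
4: ✓ MOVLE  r2←0xdb
5: ✓ MOVLT  r1←0x27
6: ✓ SUBCC  r1←0x7d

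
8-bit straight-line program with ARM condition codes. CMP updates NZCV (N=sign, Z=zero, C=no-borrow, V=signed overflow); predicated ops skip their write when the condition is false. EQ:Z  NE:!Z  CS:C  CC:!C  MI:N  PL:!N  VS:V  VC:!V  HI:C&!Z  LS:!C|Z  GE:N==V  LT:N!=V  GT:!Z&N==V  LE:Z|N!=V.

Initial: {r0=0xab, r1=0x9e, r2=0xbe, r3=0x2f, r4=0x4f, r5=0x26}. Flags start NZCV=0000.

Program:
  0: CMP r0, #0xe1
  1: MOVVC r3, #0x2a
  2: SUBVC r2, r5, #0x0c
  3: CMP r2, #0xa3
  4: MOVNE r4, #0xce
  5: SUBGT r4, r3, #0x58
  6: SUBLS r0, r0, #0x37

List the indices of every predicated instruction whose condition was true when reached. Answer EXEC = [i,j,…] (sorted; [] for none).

[0] flags=1000 → (cmp)
[1] flags=1000 VC?T → r3=0x2a
[2] flags=1000 VC?T → r2=0x1a
[3] flags=0000 → (cmp)
[4] flags=0000 NE?T → r4=0xce
[5] flags=0000 GT?T → r4=0xd2
[6] flags=0000 LS?T → r0=0x74

EXEC = [1,2,4,5,6]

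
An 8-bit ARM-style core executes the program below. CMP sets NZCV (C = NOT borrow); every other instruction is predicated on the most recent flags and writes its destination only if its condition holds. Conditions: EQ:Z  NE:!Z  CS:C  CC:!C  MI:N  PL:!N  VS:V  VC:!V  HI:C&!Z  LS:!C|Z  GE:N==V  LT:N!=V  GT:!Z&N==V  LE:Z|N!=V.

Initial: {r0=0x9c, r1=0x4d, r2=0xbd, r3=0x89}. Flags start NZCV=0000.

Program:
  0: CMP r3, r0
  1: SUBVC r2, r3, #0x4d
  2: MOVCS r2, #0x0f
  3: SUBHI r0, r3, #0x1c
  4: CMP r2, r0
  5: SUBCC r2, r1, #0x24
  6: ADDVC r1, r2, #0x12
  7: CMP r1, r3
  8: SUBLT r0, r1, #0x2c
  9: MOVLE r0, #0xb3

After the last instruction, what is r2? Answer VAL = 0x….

VAL = 0x29

0: ✓ CMP  NZCV=1000
1: ✓ SUBVC  r2←0x3c
2: · MOVCS
3: · SUBHI
4: ✓ CMP  NZCV=1001
5: ✓ SUBCC  r2←0x29
6: · ADDVC
7: ✓ CMP  NZCV=1001
8: · SUBLT
9: · MOVLE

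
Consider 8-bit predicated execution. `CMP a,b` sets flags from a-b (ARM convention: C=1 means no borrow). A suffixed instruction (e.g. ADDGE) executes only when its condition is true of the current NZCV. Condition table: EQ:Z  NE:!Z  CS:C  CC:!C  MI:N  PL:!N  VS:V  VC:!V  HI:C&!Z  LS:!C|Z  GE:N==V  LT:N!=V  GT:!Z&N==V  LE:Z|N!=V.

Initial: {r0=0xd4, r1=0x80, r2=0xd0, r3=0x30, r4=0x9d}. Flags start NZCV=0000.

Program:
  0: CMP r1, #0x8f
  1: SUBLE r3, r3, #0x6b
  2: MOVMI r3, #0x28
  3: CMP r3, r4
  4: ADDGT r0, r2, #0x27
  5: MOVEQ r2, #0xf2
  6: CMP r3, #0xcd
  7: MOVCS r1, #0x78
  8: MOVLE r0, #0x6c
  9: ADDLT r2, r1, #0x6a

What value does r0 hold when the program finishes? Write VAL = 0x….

[0] flags=1000 → (cmp)
[1] flags=1000 LE?T → r3=0xc5
[2] flags=1000 MI?T → r3=0x28
[3] flags=1001 → (cmp)
[4] flags=1001 GT?T → r0=0xf7
[5] flags=1001 EQ?F → skip
[6] flags=0000 → (cmp)
[7] flags=0000 CS?F → skip
[8] flags=0000 LE?F → skip
[9] flags=0000 LT?F → skip

VAL = 0xf7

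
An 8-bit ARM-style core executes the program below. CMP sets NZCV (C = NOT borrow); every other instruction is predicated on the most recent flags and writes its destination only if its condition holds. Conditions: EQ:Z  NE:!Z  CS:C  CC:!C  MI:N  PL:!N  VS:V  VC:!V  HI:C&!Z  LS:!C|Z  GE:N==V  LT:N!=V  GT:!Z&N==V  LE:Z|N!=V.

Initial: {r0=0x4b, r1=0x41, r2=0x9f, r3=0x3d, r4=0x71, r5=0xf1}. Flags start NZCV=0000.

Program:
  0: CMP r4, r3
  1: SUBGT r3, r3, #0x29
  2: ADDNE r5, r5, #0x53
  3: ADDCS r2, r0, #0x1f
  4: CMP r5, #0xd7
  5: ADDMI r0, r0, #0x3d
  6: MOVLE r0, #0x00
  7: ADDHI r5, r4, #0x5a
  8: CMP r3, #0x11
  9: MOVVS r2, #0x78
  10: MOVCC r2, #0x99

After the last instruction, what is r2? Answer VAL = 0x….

VAL = 0x6a

[0] flags=0010 → (cmp)
[1] flags=0010 GT?T → r3=0x14
[2] flags=0010 NE?T → r5=0x44
[3] flags=0010 CS?T → r2=0x6a
[4] flags=0000 → (cmp)
[5] flags=0000 MI?F → skip
[6] flags=0000 LE?F → skip
[7] flags=0000 HI?F → skip
[8] flags=0010 → (cmp)
[9] flags=0010 VS?F → skip
[10] flags=0010 CC?F → skip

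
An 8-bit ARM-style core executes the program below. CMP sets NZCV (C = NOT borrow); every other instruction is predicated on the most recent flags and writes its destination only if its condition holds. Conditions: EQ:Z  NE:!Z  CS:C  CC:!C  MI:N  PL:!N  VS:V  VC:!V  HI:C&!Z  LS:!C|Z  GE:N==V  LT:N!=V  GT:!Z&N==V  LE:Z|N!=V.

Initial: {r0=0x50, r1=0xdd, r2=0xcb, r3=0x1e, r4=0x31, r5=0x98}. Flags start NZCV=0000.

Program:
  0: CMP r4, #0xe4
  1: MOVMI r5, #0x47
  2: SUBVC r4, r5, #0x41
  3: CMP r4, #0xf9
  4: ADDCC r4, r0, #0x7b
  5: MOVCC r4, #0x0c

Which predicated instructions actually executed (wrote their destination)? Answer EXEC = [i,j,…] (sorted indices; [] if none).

0: ✓ CMP  NZCV=0000
1: · MOVMI
2: ✓ SUBVC  r4←0x57
3: ✓ CMP  NZCV=0000
4: ✓ ADDCC  r4←0xcb
5: ✓ MOVCC  r4←0x0c

EXEC = [2,4,5]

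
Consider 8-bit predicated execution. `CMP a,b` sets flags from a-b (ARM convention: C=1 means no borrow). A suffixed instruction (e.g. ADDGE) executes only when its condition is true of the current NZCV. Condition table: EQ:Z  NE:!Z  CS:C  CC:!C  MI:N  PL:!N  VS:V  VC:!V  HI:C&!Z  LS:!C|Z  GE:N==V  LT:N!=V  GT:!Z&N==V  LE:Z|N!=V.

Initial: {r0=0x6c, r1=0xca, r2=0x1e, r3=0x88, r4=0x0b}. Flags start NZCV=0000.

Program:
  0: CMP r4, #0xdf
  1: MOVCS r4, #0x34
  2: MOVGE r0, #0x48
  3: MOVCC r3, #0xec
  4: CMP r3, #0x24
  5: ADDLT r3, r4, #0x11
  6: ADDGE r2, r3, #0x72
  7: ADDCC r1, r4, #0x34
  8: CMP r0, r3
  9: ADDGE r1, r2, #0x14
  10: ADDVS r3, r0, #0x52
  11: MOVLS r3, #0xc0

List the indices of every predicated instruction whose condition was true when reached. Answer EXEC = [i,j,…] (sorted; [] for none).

EXEC = [2,3,5,9]

[0] flags=0000 → (cmp)
[1] flags=0000 CS?F → skip
[2] flags=0000 GE?T → r0=0x48
[3] flags=0000 CC?T → r3=0xec
[4] flags=1010 → (cmp)
[5] flags=1010 LT?T → r3=0x1c
[6] flags=1010 GE?F → skip
[7] flags=1010 CC?F → skip
[8] flags=0010 → (cmp)
[9] flags=0010 GE?T → r1=0x32
[10] flags=0010 VS?F → skip
[11] flags=0010 LS?F → skip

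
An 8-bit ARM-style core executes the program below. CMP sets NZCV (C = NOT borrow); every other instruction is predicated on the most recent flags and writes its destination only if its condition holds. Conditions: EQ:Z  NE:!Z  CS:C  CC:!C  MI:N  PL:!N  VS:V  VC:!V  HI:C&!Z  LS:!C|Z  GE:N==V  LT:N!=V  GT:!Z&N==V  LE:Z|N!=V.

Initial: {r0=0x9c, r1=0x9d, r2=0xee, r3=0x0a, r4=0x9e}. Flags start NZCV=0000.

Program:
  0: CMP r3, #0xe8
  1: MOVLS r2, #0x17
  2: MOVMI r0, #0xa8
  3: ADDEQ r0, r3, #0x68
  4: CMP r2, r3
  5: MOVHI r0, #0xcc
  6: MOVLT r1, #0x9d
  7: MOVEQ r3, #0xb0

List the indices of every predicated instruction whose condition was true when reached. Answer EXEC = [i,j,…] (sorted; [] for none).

EXEC = [1,5]

0: ✓ CMP  NZCV=0000
1: ✓ MOVLS  r2←0x17
2: · MOVMI
3: · ADDEQ
4: ✓ CMP  NZCV=0010
5: ✓ MOVHI  r0←0xcc
6: · MOVLT
7: · MOVEQ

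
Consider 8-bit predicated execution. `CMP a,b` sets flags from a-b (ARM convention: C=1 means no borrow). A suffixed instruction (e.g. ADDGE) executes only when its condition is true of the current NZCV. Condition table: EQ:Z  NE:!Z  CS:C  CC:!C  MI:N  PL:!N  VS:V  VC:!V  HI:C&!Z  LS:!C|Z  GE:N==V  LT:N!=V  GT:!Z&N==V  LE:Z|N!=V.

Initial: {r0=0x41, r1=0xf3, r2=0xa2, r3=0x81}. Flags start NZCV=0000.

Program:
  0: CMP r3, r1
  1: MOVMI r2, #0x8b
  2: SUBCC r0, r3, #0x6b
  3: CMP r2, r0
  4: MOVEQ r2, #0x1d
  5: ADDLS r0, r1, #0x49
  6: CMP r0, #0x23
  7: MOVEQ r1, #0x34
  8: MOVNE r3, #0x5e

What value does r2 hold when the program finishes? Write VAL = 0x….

0: ✓ CMP  NZCV=1000
1: ✓ MOVMI  r2←0x8b
2: ✓ SUBCC  r0←0x16
3: ✓ CMP  NZCV=0011
4: · MOVEQ
5: · ADDLS
6: ✓ CMP  NZCV=1000
7: · MOVEQ
8: ✓ MOVNE  r3←0x5e

VAL = 0x8b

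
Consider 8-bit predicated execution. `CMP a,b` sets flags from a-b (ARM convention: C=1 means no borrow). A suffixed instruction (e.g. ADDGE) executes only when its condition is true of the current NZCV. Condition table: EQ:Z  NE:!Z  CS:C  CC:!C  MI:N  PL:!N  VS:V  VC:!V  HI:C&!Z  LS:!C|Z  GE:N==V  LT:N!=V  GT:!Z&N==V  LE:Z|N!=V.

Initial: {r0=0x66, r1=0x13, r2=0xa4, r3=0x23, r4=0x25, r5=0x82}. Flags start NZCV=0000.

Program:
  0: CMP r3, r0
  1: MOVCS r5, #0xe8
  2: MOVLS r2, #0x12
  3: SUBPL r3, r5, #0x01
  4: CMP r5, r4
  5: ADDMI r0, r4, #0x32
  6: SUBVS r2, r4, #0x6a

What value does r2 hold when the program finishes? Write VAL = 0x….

[0] flags=1000 → (cmp)
[1] flags=1000 CS?F → skip
[2] flags=1000 LS?T → r2=0x12
[3] flags=1000 PL?F → skip
[4] flags=0011 → (cmp)
[5] flags=0011 MI?F → skip
[6] flags=0011 VS?T → r2=0xbb

VAL = 0xbb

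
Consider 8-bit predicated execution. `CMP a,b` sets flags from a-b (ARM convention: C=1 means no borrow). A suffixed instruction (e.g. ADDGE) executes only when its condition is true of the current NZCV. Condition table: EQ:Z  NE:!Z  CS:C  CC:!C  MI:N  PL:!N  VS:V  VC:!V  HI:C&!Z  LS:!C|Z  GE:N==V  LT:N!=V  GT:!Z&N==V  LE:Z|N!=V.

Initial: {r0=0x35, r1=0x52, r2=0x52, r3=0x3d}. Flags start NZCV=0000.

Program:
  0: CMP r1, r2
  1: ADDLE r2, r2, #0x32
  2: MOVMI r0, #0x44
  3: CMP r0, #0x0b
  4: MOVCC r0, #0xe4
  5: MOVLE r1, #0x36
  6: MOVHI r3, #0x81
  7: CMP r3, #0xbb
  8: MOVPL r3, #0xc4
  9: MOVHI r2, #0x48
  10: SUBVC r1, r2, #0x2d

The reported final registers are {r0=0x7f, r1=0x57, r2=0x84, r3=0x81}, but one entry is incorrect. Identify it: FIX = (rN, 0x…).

0: ✓ CMP  NZCV=0110
1: ✓ ADDLE  r2←0x84
2: · MOVMI
3: ✓ CMP  NZCV=0010
4: · MOVCC
5: · MOVLE
6: ✓ MOVHI  r3←0x81
7: ✓ CMP  NZCV=1000
8: · MOVPL
9: · MOVHI
10: ✓ SUBVC  r1←0x57

FIX = (r0, 0x35)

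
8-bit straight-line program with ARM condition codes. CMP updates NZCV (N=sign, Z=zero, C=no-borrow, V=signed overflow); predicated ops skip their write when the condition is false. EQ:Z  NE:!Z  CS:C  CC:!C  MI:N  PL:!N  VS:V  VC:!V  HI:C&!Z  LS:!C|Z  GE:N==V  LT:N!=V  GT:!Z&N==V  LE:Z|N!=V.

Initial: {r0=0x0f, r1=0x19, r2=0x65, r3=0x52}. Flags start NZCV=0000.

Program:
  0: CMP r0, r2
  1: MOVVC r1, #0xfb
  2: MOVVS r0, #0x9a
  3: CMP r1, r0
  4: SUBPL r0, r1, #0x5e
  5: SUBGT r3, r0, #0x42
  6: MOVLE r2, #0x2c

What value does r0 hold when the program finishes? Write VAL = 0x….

VAL = 0x0f

[0] flags=1000 → (cmp)
[1] flags=1000 VC?T → r1=0xfb
[2] flags=1000 VS?F → skip
[3] flags=1010 → (cmp)
[4] flags=1010 PL?F → skip
[5] flags=1010 GT?F → skip
[6] flags=1010 LE?T → r2=0x2c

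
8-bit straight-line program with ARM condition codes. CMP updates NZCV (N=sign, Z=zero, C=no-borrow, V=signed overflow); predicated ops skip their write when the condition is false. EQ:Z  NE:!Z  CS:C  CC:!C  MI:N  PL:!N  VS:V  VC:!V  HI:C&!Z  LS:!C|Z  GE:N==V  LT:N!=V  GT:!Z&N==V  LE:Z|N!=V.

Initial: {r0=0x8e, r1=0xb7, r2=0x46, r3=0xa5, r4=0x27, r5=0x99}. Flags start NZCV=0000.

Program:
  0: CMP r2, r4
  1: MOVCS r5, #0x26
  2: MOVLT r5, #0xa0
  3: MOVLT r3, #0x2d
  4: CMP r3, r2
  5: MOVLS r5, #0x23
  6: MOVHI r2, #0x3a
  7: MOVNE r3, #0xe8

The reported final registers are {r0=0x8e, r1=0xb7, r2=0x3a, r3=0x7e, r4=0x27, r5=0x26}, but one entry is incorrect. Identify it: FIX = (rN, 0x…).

FIX = (r3, 0xe8)

0: ✓ CMP  NZCV=0010
1: ✓ MOVCS  r5←0x26
2: · MOVLT
3: · MOVLT
4: ✓ CMP  NZCV=0011
5: · MOVLS
6: ✓ MOVHI  r2←0x3a
7: ✓ MOVNE  r3←0xe8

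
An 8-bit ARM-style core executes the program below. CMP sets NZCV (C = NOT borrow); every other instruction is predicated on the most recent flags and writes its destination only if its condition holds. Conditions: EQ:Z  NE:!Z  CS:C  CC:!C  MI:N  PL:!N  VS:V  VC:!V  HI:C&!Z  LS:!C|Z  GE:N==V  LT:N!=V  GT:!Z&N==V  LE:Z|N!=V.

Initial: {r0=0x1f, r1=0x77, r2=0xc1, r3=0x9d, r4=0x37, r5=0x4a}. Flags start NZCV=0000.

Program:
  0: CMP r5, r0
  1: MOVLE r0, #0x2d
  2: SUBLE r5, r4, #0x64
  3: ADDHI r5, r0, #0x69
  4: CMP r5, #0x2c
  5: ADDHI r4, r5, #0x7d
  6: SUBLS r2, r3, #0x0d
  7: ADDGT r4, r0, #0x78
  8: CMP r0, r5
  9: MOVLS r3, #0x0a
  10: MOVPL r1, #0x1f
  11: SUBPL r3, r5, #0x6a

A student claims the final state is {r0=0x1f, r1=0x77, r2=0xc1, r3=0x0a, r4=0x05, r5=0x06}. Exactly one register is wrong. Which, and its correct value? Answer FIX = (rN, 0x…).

[0] flags=0010 → (cmp)
[1] flags=0010 LE?F → skip
[2] flags=0010 LE?F → skip
[3] flags=0010 HI?T → r5=0x88
[4] flags=0011 → (cmp)
[5] flags=0011 HI?T → r4=0x05
[6] flags=0011 LS?F → skip
[7] flags=0011 GT?F → skip
[8] flags=1001 → (cmp)
[9] flags=1001 LS?T → r3=0x0a
[10] flags=1001 PL?F → skip
[11] flags=1001 PL?F → skip

FIX = (r5, 0x88)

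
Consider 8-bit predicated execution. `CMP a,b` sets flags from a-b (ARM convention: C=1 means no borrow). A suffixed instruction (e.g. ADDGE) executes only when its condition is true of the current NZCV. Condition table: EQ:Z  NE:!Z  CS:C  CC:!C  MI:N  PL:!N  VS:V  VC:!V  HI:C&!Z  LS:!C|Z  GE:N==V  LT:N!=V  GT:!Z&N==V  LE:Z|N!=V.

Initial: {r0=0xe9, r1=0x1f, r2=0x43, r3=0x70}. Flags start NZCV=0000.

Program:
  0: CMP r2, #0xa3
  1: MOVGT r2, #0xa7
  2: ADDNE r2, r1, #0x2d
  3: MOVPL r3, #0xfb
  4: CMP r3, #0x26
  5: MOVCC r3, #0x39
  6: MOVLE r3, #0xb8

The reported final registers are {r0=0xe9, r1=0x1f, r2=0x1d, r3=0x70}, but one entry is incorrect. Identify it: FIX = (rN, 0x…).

FIX = (r2, 0x4c)

0: ✓ CMP  NZCV=1001
1: ✓ MOVGT  r2←0xa7
2: ✓ ADDNE  r2←0x4c
3: · MOVPL
4: ✓ CMP  NZCV=0010
5: · MOVCC
6: · MOVLE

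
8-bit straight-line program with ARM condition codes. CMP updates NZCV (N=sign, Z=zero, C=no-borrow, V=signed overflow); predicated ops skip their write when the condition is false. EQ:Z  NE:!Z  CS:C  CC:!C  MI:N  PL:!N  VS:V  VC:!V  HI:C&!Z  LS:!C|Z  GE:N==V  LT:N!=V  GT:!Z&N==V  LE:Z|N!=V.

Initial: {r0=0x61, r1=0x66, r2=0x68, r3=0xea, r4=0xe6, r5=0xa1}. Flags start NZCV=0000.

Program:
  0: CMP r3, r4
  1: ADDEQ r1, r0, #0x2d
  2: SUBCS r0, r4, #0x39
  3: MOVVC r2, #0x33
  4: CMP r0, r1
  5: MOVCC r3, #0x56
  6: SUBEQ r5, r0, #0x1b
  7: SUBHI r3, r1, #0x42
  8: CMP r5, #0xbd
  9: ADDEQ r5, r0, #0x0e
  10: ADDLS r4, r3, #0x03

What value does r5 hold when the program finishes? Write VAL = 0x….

0: ✓ CMP  NZCV=0010
1: · ADDEQ
2: ✓ SUBCS  r0←0xad
3: ✓ MOVVC  r2←0x33
4: ✓ CMP  NZCV=0011
5: · MOVCC
6: · SUBEQ
7: ✓ SUBHI  r3←0x24
8: ✓ CMP  NZCV=1000
9: · ADDEQ
10: ✓ ADDLS  r4←0x27

VAL = 0xa1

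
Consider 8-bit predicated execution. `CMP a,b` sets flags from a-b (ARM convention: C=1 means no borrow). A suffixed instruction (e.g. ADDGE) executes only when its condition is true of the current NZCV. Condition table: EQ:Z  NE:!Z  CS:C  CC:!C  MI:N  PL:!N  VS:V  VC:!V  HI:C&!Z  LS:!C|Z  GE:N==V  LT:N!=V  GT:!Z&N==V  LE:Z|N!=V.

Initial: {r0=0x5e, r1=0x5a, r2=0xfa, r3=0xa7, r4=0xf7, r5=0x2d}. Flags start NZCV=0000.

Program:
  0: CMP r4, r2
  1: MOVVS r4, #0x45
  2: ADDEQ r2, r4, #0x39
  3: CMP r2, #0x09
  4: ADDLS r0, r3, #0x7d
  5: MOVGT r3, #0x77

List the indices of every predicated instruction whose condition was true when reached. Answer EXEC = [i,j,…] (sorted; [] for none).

EXEC = []

0: ✓ CMP  NZCV=1000
1: · MOVVS
2: · ADDEQ
3: ✓ CMP  NZCV=1010
4: · ADDLS
5: · MOVGT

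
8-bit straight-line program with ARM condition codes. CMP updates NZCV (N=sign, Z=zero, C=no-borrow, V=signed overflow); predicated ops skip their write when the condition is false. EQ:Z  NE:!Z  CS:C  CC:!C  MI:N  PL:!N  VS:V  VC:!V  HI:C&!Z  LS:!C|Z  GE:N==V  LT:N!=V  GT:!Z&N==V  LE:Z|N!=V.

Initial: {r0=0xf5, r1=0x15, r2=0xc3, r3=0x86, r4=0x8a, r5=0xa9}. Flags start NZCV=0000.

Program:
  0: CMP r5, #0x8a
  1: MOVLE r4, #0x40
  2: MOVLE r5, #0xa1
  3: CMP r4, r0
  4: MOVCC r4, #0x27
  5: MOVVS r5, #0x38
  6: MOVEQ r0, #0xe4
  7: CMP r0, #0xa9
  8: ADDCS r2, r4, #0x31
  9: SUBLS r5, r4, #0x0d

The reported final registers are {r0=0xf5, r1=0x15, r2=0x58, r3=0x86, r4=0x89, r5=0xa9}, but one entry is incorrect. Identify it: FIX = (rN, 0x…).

FIX = (r4, 0x27)

0: ✓ CMP  NZCV=0010
1: · MOVLE
2: · MOVLE
3: ✓ CMP  NZCV=1000
4: ✓ MOVCC  r4←0x27
5: · MOVVS
6: · MOVEQ
7: ✓ CMP  NZCV=0010
8: ✓ ADDCS  r2←0x58
9: · SUBLS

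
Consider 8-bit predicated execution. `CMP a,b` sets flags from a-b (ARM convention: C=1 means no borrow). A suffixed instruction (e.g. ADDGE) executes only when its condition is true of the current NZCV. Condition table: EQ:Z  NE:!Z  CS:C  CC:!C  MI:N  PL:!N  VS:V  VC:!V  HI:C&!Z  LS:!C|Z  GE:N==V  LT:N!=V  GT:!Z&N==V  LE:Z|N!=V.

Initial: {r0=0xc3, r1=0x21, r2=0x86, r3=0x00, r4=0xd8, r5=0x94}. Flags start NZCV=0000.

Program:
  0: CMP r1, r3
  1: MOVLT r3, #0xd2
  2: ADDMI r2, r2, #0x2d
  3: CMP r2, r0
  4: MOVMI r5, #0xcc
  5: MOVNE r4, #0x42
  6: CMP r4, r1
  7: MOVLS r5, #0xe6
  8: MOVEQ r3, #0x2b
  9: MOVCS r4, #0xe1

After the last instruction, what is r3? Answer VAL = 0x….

[0] flags=0010 → (cmp)
[1] flags=0010 LT?F → skip
[2] flags=0010 MI?F → skip
[3] flags=1000 → (cmp)
[4] flags=1000 MI?T → r5=0xcc
[5] flags=1000 NE?T → r4=0x42
[6] flags=0010 → (cmp)
[7] flags=0010 LS?F → skip
[8] flags=0010 EQ?F → skip
[9] flags=0010 CS?T → r4=0xe1

VAL = 0x00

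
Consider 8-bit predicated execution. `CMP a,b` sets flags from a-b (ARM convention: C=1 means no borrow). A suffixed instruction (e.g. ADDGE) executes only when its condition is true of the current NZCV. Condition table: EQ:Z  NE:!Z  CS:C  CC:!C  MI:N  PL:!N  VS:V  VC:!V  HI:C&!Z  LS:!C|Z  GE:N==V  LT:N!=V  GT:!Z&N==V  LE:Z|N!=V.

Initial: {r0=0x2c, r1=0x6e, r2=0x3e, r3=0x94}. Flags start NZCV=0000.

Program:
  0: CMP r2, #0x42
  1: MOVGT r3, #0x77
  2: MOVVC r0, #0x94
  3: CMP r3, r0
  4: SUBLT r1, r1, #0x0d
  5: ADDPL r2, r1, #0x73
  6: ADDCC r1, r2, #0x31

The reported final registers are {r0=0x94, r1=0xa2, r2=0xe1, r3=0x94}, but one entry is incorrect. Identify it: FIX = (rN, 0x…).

FIX = (r1, 0x6e)

0: ✓ CMP  NZCV=1000
1: · MOVGT
2: ✓ MOVVC  r0←0x94
3: ✓ CMP  NZCV=0110
4: · SUBLT
5: ✓ ADDPL  r2←0xe1
6: · ADDCC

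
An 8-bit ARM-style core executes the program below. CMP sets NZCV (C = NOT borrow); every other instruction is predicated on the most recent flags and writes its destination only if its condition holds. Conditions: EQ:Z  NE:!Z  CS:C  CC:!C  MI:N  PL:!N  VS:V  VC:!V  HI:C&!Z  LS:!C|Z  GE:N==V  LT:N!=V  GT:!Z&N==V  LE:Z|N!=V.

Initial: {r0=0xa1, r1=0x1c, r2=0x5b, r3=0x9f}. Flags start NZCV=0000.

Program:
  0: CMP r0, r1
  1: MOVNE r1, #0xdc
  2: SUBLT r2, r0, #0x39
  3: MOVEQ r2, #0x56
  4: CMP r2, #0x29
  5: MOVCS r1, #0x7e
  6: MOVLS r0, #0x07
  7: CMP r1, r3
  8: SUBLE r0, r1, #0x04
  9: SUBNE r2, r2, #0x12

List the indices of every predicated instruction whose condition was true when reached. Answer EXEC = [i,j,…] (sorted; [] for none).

EXEC = [1,2,5,9]

0: ✓ CMP  NZCV=1010
1: ✓ MOVNE  r1←0xdc
2: ✓ SUBLT  r2←0x68
3: · MOVEQ
4: ✓ CMP  NZCV=0010
5: ✓ MOVCS  r1←0x7e
6: · MOVLS
7: ✓ CMP  NZCV=1001
8: · SUBLE
9: ✓ SUBNE  r2←0x56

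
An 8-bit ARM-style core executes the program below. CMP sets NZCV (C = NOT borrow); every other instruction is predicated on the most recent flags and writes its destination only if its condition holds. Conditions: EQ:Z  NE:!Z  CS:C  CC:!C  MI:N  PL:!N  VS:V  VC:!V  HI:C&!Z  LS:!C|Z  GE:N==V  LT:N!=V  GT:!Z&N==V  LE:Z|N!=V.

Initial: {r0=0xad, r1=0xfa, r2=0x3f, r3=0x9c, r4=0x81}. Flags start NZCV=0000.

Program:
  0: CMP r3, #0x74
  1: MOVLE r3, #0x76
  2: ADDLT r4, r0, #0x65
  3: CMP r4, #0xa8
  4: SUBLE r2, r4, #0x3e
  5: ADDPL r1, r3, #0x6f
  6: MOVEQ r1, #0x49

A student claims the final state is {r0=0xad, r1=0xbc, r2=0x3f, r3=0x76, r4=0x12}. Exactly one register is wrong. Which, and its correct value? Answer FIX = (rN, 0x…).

FIX = (r1, 0xe5)

0: ✓ CMP  NZCV=0011
1: ✓ MOVLE  r3←0x76
2: ✓ ADDLT  r4←0x12
3: ✓ CMP  NZCV=0000
4: · SUBLE
5: ✓ ADDPL  r1←0xe5
6: · MOVEQ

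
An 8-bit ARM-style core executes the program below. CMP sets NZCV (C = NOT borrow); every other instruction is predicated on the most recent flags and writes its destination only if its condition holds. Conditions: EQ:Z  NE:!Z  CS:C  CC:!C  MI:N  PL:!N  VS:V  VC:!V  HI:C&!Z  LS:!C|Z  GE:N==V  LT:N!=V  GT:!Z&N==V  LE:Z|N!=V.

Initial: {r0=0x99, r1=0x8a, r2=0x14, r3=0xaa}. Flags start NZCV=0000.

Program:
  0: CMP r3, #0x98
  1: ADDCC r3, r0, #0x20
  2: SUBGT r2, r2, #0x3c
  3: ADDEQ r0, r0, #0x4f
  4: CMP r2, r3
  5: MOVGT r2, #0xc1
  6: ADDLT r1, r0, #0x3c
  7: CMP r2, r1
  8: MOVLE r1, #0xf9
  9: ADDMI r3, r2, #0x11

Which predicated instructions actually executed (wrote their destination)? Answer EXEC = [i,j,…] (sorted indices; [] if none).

[0] flags=0010 → (cmp)
[1] flags=0010 CC?F → skip
[2] flags=0010 GT?T → r2=0xd8
[3] flags=0010 EQ?F → skip
[4] flags=0010 → (cmp)
[5] flags=0010 GT?T → r2=0xc1
[6] flags=0010 LT?F → skip
[7] flags=0010 → (cmp)
[8] flags=0010 LE?F → skip
[9] flags=0010 MI?F → skip

EXEC = [2,5]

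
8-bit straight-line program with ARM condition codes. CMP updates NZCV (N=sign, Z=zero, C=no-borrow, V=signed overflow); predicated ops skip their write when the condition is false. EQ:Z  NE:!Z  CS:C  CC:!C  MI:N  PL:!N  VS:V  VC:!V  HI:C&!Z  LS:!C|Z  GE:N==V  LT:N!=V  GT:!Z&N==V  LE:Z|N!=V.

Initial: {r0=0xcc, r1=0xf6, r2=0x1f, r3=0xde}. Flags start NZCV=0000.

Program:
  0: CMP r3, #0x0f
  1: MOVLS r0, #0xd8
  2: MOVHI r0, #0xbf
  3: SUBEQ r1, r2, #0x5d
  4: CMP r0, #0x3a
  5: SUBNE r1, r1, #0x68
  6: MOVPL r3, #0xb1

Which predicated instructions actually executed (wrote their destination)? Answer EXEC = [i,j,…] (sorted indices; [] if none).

EXEC = [2,5]

0: ✓ CMP  NZCV=1010
1: · MOVLS
2: ✓ MOVHI  r0←0xbf
3: · SUBEQ
4: ✓ CMP  NZCV=1010
5: ✓ SUBNE  r1←0x8e
6: · MOVPL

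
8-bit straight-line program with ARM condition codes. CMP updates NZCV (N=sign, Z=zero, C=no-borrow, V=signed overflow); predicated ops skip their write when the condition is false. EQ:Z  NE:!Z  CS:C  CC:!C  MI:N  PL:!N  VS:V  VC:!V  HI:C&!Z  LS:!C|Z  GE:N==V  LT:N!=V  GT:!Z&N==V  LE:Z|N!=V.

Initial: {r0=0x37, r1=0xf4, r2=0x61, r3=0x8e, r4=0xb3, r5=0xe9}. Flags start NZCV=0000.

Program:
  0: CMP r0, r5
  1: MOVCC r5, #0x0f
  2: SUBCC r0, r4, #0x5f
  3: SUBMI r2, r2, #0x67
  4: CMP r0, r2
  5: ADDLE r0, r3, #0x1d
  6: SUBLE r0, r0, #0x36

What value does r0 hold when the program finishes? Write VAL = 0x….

VAL = 0x75

0: ✓ CMP  NZCV=0000
1: ✓ MOVCC  r5←0x0f
2: ✓ SUBCC  r0←0x54
3: · SUBMI
4: ✓ CMP  NZCV=1000
5: ✓ ADDLE  r0←0xab
6: ✓ SUBLE  r0←0x75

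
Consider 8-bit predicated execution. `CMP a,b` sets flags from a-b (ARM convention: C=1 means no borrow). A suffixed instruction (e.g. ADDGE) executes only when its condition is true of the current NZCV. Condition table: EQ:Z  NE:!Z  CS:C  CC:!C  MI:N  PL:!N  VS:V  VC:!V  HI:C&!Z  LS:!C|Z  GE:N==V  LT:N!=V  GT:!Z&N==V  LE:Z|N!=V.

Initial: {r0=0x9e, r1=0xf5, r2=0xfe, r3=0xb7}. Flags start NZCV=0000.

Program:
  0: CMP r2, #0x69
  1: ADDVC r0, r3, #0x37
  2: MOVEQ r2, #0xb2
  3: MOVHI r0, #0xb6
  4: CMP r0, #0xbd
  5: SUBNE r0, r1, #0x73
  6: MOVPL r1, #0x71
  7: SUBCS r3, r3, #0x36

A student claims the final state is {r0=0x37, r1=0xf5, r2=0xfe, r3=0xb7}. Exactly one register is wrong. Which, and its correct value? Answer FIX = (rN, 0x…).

FIX = (r0, 0x82)

0: ✓ CMP  NZCV=1010
1: ✓ ADDVC  r0←0xee
2: · MOVEQ
3: ✓ MOVHI  r0←0xb6
4: ✓ CMP  NZCV=1000
5: ✓ SUBNE  r0←0x82
6: · MOVPL
7: · SUBCS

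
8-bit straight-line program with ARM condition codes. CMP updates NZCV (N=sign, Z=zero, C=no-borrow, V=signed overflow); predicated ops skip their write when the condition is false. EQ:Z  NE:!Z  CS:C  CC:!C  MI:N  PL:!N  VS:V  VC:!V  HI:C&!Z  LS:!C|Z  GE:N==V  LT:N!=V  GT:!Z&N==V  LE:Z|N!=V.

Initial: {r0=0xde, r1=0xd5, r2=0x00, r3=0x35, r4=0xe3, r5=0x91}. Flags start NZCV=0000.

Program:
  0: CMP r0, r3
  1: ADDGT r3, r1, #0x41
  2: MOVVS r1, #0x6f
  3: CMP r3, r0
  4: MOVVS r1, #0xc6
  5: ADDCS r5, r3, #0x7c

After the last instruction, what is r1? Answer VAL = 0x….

VAL = 0xd5

[0] flags=1010 → (cmp)
[1] flags=1010 GT?F → skip
[2] flags=1010 VS?F → skip
[3] flags=0000 → (cmp)
[4] flags=0000 VS?F → skip
[5] flags=0000 CS?F → skip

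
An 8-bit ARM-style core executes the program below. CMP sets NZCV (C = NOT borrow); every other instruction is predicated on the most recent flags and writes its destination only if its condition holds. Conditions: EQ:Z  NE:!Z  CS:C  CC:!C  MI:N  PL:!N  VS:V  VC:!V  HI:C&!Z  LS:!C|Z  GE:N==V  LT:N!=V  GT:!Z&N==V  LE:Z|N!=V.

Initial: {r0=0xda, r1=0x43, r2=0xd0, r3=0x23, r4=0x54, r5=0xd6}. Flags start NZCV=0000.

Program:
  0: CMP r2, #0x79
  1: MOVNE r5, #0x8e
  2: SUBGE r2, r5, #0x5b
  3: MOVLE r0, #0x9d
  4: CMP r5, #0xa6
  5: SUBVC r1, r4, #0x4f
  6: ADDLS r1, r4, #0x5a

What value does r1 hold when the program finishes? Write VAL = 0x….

0: ✓ CMP  NZCV=0011
1: ✓ MOVNE  r5←0x8e
2: · SUBGE
3: ✓ MOVLE  r0←0x9d
4: ✓ CMP  NZCV=1000
5: ✓ SUBVC  r1←0x05
6: ✓ ADDLS  r1←0xae

VAL = 0xae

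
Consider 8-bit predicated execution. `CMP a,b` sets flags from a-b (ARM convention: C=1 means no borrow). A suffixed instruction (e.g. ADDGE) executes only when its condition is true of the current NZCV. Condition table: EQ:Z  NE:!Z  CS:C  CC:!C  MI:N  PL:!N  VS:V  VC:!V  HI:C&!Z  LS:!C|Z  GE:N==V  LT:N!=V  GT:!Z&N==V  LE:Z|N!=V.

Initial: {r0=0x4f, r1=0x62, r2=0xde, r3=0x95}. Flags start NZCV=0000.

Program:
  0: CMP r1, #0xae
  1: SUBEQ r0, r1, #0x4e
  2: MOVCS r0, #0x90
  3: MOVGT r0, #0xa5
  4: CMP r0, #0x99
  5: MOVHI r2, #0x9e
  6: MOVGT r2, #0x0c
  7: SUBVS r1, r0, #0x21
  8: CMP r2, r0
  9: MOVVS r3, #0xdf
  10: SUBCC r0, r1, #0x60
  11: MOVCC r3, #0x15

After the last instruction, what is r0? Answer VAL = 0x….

0: ✓ CMP  NZCV=1001
1: · SUBEQ
2: · MOVCS
3: ✓ MOVGT  r0←0xa5
4: ✓ CMP  NZCV=0010
5: ✓ MOVHI  r2←0x9e
6: ✓ MOVGT  r2←0x0c
7: · SUBVS
8: ✓ CMP  NZCV=0000
9: · MOVVS
10: ✓ SUBCC  r0←0x02
11: ✓ MOVCC  r3←0x15

VAL = 0x02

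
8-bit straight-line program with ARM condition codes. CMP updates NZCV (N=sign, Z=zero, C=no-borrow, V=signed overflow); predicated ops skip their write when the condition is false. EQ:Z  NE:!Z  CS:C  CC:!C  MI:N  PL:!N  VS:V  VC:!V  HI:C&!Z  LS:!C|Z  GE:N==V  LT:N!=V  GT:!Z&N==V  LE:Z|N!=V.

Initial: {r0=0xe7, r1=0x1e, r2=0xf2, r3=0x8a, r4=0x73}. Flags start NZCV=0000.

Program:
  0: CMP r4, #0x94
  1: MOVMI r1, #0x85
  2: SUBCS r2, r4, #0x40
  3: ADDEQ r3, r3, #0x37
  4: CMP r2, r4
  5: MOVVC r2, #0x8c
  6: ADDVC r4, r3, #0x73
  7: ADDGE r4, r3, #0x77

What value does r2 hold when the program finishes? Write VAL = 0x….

[0] flags=1001 → (cmp)
[1] flags=1001 MI?T → r1=0x85
[2] flags=1001 CS?F → skip
[3] flags=1001 EQ?F → skip
[4] flags=0011 → (cmp)
[5] flags=0011 VC?F → skip
[6] flags=0011 VC?F → skip
[7] flags=0011 GE?F → skip

VAL = 0xf2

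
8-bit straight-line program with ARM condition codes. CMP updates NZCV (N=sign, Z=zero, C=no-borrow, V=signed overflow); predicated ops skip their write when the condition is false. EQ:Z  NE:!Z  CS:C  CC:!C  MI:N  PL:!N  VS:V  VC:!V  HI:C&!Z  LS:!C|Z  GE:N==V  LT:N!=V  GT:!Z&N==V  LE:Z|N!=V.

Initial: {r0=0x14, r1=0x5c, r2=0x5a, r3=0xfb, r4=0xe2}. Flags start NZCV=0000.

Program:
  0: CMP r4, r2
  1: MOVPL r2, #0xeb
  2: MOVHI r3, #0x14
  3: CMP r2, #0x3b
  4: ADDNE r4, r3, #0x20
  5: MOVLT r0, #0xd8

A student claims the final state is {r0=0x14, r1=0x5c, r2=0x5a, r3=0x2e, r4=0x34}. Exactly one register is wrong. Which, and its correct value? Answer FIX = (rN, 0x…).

FIX = (r3, 0x14)

[0] flags=1010 → (cmp)
[1] flags=1010 PL?F → skip
[2] flags=1010 HI?T → r3=0x14
[3] flags=0010 → (cmp)
[4] flags=0010 NE?T → r4=0x34
[5] flags=0010 LT?F → skip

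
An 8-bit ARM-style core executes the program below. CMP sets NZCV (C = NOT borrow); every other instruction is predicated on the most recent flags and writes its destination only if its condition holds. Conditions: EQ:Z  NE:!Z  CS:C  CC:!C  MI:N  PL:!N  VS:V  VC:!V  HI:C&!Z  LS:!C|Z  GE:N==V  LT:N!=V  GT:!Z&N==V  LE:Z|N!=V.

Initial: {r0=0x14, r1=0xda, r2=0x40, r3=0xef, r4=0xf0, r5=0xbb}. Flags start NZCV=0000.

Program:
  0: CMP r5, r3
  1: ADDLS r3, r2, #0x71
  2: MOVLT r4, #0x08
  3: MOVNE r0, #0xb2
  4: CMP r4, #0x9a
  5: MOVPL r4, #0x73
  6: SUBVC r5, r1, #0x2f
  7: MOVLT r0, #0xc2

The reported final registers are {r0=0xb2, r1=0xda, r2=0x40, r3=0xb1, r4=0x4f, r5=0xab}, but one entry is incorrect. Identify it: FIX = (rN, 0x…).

FIX = (r4, 0x73)

[0] flags=1000 → (cmp)
[1] flags=1000 LS?T → r3=0xb1
[2] flags=1000 LT?T → r4=0x08
[3] flags=1000 NE?T → r0=0xb2
[4] flags=0000 → (cmp)
[5] flags=0000 PL?T → r4=0x73
[6] flags=0000 VC?T → r5=0xab
[7] flags=0000 LT?F → skip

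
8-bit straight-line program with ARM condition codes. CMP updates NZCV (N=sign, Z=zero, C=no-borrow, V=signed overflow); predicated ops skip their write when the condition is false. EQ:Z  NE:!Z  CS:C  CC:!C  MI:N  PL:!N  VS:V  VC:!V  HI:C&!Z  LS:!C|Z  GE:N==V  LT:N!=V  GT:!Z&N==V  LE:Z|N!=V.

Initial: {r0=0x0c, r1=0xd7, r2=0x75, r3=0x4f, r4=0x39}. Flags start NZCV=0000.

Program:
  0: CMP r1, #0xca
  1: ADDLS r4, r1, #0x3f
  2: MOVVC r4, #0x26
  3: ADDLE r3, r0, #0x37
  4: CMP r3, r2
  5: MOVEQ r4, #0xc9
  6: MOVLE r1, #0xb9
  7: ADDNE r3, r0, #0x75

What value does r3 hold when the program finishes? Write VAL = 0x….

VAL = 0x81

0: ✓ CMP  NZCV=0010
1: · ADDLS
2: ✓ MOVVC  r4←0x26
3: · ADDLE
4: ✓ CMP  NZCV=1000
5: · MOVEQ
6: ✓ MOVLE  r1←0xb9
7: ✓ ADDNE  r3←0x81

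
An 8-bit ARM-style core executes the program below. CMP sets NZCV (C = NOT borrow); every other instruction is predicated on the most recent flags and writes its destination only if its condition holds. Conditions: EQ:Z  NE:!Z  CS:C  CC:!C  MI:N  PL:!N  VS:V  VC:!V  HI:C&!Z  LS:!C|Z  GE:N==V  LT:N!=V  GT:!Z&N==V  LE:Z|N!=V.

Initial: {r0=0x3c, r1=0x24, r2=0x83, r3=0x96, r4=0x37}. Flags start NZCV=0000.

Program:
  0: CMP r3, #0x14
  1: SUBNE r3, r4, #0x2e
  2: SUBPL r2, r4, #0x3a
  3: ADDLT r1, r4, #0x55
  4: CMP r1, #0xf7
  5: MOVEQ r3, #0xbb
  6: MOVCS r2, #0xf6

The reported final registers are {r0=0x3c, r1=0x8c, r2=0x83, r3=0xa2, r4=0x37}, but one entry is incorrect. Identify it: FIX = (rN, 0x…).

FIX = (r3, 0x09)

[0] flags=1010 → (cmp)
[1] flags=1010 NE?T → r3=0x09
[2] flags=1010 PL?F → skip
[3] flags=1010 LT?T → r1=0x8c
[4] flags=1000 → (cmp)
[5] flags=1000 EQ?F → skip
[6] flags=1000 CS?F → skip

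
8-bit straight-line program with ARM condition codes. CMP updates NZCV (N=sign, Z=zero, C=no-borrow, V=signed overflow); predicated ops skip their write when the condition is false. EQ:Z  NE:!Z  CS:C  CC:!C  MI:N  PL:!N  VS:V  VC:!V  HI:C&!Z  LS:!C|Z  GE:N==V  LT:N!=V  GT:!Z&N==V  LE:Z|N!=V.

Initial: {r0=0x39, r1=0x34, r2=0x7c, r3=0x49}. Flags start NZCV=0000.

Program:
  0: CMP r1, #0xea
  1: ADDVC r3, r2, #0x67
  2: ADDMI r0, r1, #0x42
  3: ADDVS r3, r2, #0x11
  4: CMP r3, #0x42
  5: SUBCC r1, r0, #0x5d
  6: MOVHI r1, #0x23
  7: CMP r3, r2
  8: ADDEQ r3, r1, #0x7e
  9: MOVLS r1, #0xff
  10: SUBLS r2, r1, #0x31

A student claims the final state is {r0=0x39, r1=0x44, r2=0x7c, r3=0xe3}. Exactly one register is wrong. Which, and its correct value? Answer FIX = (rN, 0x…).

0: ✓ CMP  NZCV=0000
1: ✓ ADDVC  r3←0xe3
2: · ADDMI
3: · ADDVS
4: ✓ CMP  NZCV=1010
5: · SUBCC
6: ✓ MOVHI  r1←0x23
7: ✓ CMP  NZCV=0011
8: · ADDEQ
9: · MOVLS
10: · SUBLS

FIX = (r1, 0x23)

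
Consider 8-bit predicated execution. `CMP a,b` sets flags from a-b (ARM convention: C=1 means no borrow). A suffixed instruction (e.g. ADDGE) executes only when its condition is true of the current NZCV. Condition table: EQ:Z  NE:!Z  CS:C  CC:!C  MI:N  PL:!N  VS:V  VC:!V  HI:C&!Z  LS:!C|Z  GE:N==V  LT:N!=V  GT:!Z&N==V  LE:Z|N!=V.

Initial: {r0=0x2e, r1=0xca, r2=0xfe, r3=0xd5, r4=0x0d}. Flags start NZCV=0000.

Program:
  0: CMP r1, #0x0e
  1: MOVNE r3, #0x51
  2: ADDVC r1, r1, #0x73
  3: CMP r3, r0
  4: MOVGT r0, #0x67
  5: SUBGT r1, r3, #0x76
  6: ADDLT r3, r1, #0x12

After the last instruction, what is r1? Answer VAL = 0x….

VAL = 0xdb

0: ✓ CMP  NZCV=1010
1: ✓ MOVNE  r3←0x51
2: ✓ ADDVC  r1←0x3d
3: ✓ CMP  NZCV=0010
4: ✓ MOVGT  r0←0x67
5: ✓ SUBGT  r1←0xdb
6: · ADDLT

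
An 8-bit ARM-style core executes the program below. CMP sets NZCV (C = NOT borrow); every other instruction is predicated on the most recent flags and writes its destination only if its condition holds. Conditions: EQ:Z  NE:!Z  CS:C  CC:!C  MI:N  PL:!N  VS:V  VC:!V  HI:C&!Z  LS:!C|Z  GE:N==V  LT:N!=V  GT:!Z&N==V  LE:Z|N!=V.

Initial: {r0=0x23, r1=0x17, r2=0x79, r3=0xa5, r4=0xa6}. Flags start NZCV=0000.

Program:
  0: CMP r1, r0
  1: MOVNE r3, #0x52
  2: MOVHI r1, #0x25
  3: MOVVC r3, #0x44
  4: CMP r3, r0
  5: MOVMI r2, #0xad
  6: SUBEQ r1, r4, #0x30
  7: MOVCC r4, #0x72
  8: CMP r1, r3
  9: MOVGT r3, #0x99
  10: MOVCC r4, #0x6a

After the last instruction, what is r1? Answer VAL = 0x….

0: ✓ CMP  NZCV=1000
1: ✓ MOVNE  r3←0x52
2: · MOVHI
3: ✓ MOVVC  r3←0x44
4: ✓ CMP  NZCV=0010
5: · MOVMI
6: · SUBEQ
7: · MOVCC
8: ✓ CMP  NZCV=1000
9: · MOVGT
10: ✓ MOVCC  r4←0x6a

VAL = 0x17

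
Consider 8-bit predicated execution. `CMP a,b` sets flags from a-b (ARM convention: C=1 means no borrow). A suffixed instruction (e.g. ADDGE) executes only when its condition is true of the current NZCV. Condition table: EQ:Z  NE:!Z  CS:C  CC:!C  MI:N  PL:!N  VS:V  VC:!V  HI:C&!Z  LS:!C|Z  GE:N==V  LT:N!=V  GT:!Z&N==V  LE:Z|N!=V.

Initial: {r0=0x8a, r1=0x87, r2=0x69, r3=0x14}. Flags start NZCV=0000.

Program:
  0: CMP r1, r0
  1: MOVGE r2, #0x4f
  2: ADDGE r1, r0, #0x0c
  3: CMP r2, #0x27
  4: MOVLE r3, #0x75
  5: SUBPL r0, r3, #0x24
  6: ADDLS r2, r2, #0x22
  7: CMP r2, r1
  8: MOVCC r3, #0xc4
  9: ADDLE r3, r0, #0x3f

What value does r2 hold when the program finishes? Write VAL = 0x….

[0] flags=1000 → (cmp)
[1] flags=1000 GE?F → skip
[2] flags=1000 GE?F → skip
[3] flags=0010 → (cmp)
[4] flags=0010 LE?F → skip
[5] flags=0010 PL?T → r0=0xf0
[6] flags=0010 LS?F → skip
[7] flags=1001 → (cmp)
[8] flags=1001 CC?T → r3=0xc4
[9] flags=1001 LE?F → skip

VAL = 0x69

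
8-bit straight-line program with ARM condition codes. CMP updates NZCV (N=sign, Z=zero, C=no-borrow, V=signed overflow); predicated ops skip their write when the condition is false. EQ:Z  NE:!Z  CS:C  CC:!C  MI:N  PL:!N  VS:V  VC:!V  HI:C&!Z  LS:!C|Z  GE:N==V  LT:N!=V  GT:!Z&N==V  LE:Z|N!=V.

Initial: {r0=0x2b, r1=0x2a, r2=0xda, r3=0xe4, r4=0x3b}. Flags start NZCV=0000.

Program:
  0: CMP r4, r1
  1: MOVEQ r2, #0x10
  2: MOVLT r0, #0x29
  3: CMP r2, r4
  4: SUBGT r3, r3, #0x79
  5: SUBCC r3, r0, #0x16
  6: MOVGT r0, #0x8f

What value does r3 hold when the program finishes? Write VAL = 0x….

VAL = 0xe4

[0] flags=0010 → (cmp)
[1] flags=0010 EQ?F → skip
[2] flags=0010 LT?F → skip
[3] flags=1010 → (cmp)
[4] flags=1010 GT?F → skip
[5] flags=1010 CC?F → skip
[6] flags=1010 GT?F → skip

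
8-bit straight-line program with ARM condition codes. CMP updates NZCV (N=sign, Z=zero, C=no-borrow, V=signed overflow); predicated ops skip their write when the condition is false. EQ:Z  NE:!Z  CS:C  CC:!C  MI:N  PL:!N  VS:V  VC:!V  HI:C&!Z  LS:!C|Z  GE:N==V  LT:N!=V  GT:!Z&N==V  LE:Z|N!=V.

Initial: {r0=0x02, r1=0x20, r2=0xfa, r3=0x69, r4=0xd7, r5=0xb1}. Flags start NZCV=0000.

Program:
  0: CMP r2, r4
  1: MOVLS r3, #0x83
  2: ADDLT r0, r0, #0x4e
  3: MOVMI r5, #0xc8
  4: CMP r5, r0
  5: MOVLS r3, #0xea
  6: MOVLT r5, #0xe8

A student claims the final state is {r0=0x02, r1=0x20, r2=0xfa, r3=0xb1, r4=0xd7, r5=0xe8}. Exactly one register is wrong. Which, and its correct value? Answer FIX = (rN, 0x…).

[0] flags=0010 → (cmp)
[1] flags=0010 LS?F → skip
[2] flags=0010 LT?F → skip
[3] flags=0010 MI?F → skip
[4] flags=1010 → (cmp)
[5] flags=1010 LS?F → skip
[6] flags=1010 LT?T → r5=0xe8

FIX = (r3, 0x69)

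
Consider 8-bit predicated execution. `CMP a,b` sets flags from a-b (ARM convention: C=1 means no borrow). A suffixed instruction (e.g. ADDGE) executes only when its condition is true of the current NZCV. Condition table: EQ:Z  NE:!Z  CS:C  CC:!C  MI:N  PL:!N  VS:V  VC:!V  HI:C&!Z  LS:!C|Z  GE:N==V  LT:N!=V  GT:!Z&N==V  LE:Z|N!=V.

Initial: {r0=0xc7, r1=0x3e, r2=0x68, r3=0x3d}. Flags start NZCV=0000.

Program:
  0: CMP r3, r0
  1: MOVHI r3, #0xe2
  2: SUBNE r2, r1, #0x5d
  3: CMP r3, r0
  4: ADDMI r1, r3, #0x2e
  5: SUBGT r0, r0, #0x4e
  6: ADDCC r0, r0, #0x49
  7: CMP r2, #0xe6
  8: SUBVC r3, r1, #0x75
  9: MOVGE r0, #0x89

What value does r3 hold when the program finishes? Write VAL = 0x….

0: ✓ CMP  NZCV=0000
1: · MOVHI
2: ✓ SUBNE  r2←0xe1
3: ✓ CMP  NZCV=0000
4: · ADDMI
5: ✓ SUBGT  r0←0x79
6: ✓ ADDCC  r0←0xc2
7: ✓ CMP  NZCV=1000
8: ✓ SUBVC  r3←0xc9
9: · MOVGE

VAL = 0xc9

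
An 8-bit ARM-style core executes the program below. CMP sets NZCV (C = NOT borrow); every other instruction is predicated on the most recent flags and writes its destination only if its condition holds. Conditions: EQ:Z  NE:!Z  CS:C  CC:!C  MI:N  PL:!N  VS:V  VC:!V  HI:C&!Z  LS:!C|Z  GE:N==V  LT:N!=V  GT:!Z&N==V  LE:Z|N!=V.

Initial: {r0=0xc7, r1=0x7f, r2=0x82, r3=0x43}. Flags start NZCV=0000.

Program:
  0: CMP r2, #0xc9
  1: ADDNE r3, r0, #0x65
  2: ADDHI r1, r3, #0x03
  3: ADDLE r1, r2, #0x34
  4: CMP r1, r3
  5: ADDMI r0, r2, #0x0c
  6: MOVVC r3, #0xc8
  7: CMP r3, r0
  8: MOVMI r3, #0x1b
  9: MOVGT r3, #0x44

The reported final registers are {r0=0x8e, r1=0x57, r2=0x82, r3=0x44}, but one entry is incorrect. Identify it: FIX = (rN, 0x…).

FIX = (r1, 0xb6)

[0] flags=1000 → (cmp)
[1] flags=1000 NE?T → r3=0x2c
[2] flags=1000 HI?F → skip
[3] flags=1000 LE?T → r1=0xb6
[4] flags=1010 → (cmp)
[5] flags=1010 MI?T → r0=0x8e
[6] flags=1010 VC?T → r3=0xc8
[7] flags=0010 → (cmp)
[8] flags=0010 MI?F → skip
[9] flags=0010 GT?T → r3=0x44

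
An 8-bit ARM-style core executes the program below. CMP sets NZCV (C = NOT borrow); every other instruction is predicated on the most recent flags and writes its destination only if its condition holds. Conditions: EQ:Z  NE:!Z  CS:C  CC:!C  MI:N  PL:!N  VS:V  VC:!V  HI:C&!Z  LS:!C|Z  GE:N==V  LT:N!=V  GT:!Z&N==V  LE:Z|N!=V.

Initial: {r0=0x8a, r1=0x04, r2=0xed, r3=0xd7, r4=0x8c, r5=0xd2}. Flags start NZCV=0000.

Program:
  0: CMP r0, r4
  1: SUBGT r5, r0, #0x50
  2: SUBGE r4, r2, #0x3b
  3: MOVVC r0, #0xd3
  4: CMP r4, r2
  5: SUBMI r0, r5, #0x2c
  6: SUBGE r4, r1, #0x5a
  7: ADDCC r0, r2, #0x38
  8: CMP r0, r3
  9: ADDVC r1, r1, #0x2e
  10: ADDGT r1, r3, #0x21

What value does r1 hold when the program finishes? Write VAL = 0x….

VAL = 0xf8

0: ✓ CMP  NZCV=1000
1: · SUBGT
2: · SUBGE
3: ✓ MOVVC  r0←0xd3
4: ✓ CMP  NZCV=1000
5: ✓ SUBMI  r0←0xa6
6: · SUBGE
7: ✓ ADDCC  r0←0x25
8: ✓ CMP  NZCV=0000
9: ✓ ADDVC  r1←0x32
10: ✓ ADDGT  r1←0xf8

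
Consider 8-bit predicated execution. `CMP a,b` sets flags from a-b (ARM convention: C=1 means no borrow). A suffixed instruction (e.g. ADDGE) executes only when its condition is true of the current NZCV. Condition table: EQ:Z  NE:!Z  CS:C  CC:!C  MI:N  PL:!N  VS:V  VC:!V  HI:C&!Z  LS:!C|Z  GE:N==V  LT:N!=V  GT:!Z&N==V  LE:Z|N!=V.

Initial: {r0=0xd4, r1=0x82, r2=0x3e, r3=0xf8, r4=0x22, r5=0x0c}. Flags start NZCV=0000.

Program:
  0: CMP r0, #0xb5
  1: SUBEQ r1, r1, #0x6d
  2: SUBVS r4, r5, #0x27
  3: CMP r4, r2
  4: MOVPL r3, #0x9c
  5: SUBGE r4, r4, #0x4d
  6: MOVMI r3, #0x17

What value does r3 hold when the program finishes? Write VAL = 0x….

VAL = 0x17

[0] flags=0010 → (cmp)
[1] flags=0010 EQ?F → skip
[2] flags=0010 VS?F → skip
[3] flags=1000 → (cmp)
[4] flags=1000 PL?F → skip
[5] flags=1000 GE?F → skip
[6] flags=1000 MI?T → r3=0x17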